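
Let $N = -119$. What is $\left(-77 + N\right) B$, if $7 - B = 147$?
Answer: $27440$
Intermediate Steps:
$B = -140$ ($B = 7 - 147 = -140$)
$\left(-77 + N\right) B = \left(-77 - 119\right) \left(-140\right) = \left(-196\right) \left(-140\right) = 27440$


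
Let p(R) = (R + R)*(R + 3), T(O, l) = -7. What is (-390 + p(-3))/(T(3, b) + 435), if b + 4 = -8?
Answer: -195/214 ≈ -0.91121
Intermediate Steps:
b = -12 (b = -4 - 8 = -12)
p(R) = 2*R*(3 + R) (p(R) = (2*R)*(3 + R) = 2*R*(3 + R))
(-390 + p(-3))/(T(3, b) + 435) = (-390 + 2*(-3)*(3 - 3))/(-7 + 435) = (-390 + 2*(-3)*0)/428 = (-390 + 0)*(1/428) = -390*1/428 = -195/214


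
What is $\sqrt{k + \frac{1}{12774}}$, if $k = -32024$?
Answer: $\frac{5 i \sqrt{209020744842}}{12774} \approx 178.95 i$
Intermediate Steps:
$\sqrt{k + \frac{1}{12774}} = \sqrt{-32024 + \frac{1}{12774}} = \sqrt{- \frac{409074575}{12774}} = \frac{5 i \sqrt{209020744842}}{12774}$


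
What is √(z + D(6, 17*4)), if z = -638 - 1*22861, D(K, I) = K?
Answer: I*√23493 ≈ 153.27*I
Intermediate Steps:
z = -23499 (z = -638 - 22861 = -23499)
√(z + D(6, 17*4)) = √(-23499 + 6) = √(-23493) = I*√23493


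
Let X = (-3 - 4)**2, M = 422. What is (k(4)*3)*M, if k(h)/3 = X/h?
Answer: 93051/2 ≈ 46526.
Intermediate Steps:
X = 49 (X = (-7)**2 = 49)
k(h) = 147/h (k(h) = 3*(49/h) = 147/h)
(k(4)*3)*M = ((147/4)*3)*422 = (441/4)*422 = 93051/2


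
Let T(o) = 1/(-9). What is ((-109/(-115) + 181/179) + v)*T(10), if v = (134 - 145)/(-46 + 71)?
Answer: -156343/926325 ≈ -0.16878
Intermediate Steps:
T(o) = -1/9
v = -11/25 ≈ -0.44000
((-109/(-115) + 181/179) + v)*T(10) = ((-109/(-115) + 181/179) - 11/25)*(-1/9) = ((-109*(-1/115) + 181*(1/179)) - 11/25)*(-1/9) = ((109/115 + 181/179) - 11/25)*(-1/9) = (40326/20585 - 11/25)*(-1/9) = (156343/102925)*(-1/9) = -156343/926325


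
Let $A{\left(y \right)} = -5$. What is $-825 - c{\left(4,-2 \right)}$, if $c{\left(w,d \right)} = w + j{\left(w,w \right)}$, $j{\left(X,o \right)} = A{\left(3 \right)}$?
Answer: $-824$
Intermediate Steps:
$j{\left(X,o \right)} = -5$
$c{\left(w,d \right)} = -5 + w$ ($c{\left(w,d \right)} = w - 5 = -5 + w$)
$-825 - c{\left(4,-2 \right)} = -825 - \left(-5 + 4\right) = -825 - -1 = -825 + 1 = -824$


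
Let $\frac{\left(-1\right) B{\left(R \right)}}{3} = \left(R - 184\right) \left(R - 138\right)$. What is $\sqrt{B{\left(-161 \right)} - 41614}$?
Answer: $i \sqrt{351079} \approx 592.52 i$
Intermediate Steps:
$B{\left(R \right)} = - 3 \left(-184 + R\right) \left(-138 + R\right)$ ($B{\left(R \right)} = - 3 \left(R - 184\right) \left(R - 138\right) = - 3 \left(-184 + R\right) \left(-138 + R\right)$)
$\sqrt{B{\left(-161 \right)} - 41614} = \sqrt{\left(-76176 - 3 \left(-161\right)^{2} + 966 \left(-161\right)\right) - 41614} = \sqrt{\left(-76176 - 77763 - 155526\right) - 41614} = \sqrt{-309465 - 41614} = \sqrt{-351079} = i \sqrt{351079}$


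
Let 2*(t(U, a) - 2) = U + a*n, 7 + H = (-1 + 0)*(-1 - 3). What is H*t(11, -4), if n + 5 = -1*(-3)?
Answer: -69/2 ≈ -34.500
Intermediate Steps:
n = -2 (n = -5 - 1*(-3) = -5 + 3 = -2)
H = -3 (H = -7 + (-1 + 0)*(-1 - 3) = -7 - 1*(-4) = -7 + 4 = -3)
t(U, a) = 2 + U/2 - a (t(U, a) = 2 + (U + a*(-2))/2 = 2 + (U - 2*a)/2 = 2 + (U/2 - a) = 2 + U/2 - a)
H*t(11, -4) = -3*(2 + (½)*11 - 1*(-4)) = -3*(2 + 11/2 + 4) = -3*23/2 = -69/2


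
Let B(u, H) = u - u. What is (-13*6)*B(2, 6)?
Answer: 0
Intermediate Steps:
B(u, H) = 0
(-13*6)*B(2, 6) = -13*6*0 = -78*0 = 0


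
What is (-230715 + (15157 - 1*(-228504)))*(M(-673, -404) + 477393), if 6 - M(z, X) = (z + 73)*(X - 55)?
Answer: 2615079054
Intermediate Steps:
M(z, X) = 6 - (-55 + X)*(73 + z) (M(z, X) = 6 - (z + 73)*(X - 55) = 6 - (73 + z)*(-55 + X) = 6 - (-55 + X)*(73 + z))
(-230715 + (15157 - 1*(-228504)))*(M(-673, -404) + 477393) = (-230715 + (15157 - 1*(-228504)))*((4021 - 73*(-404) + 55*(-673) - 1*(-404)*(-673)) + 477393) = (-230715 + (15157 + 228504))*((4021 + 29492 - 37015 - 271892) + 477393) = (-230715 + 243661)*(-275394 + 477393) = 12946*201999 = 2615079054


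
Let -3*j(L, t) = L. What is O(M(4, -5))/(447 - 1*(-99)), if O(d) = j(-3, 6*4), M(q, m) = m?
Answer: 1/546 ≈ 0.0018315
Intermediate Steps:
j(L, t) = -L/3
O(d) = 1 (O(d) = -⅓*(-3) = 1)
O(M(4, -5))/(447 - 1*(-99)) = 1/(447 - 1*(-99)) = 1/(447 + 99) = 1/546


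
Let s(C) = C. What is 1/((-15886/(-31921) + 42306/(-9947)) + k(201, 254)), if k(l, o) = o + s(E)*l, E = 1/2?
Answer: 635036374/222735531015 ≈ 0.0028511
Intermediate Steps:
E = ½ ≈ 0.50000
k(l, o) = o + l/2
1/((-15886/(-31921) + 42306/(-9947)) + k(201, 254)) = 1/((-15886/(-31921) + 42306/(-9947)) + (254 + (½)*201)) = 1/((-15886*(-1/31921) + 42306*(-1/9947)) + (254 + 201/2)) = 1/((15886/31921 - 42306/9947) + 709/2) = 1/(-1192431784/317518187 + 709/2) = 1/(222735531015/635036374) = 635036374/222735531015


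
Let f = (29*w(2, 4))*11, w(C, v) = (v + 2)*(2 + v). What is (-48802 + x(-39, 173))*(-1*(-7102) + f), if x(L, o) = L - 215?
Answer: -911754816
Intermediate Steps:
w(C, v) = (2 + v)**2 (w(C, v) = (2 + v)*(2 + v) = (2 + v)**2)
f = 11484 (f = (29*(2 + 4)**2)*11 = (29*6**2)*11 = (29*36)*11 = 1044*11 = 11484)
x(L, o) = -215 + L
(-48802 + x(-39, 173))*(-1*(-7102) + f) = (-48802 + (-215 - 39))*(-1*(-7102) + 11484) = (-48802 - 254)*(7102 + 11484) = -49056*18586 = -911754816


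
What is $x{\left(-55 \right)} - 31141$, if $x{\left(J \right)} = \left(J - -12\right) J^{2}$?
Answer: $-161216$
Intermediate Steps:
$x{\left(J \right)} = J^{2} \left(12 + J\right)$ ($x{\left(J \right)} = \left(J + 12\right) J^{2} = \left(12 + J\right) J^{2} = J^{2} \left(12 + J\right)$)
$x{\left(-55 \right)} - 31141 = \left(-55\right)^{2} \left(12 - 55\right) - 31141 = 3025 \left(-43\right) - 31141 = -130075 - 31141 = -161216$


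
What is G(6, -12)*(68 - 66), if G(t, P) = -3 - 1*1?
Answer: -8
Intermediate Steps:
G(t, P) = -4 (G(t, P) = -3 - 1 = -4)
G(6, -12)*(68 - 66) = -4*(68 - 66) = -4*2 = -8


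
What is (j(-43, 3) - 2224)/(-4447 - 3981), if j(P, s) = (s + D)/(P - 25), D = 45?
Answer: 9455/35819 ≈ 0.26397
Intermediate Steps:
j(P, s) = (45 + s)/(-25 + P) (j(P, s) = (s + 45)/(P - 25) = (45 + s)/(-25 + P))
(j(-43, 3) - 2224)/(-4447 - 3981) = ((45 + 3)/(-25 - 43) - 2224)/(-4447 - 3981) = (48/(-68) - 2224)/(-8428) = (-1/68*48 - 2224)*(-1/8428) = (-12/17 - 2224)*(-1/8428) = -37820/17*(-1/8428) = 9455/35819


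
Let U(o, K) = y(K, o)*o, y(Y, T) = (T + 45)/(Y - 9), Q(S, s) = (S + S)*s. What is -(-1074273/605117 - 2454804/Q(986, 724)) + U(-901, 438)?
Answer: 166904016767527601/92657831427876 ≈ 1801.3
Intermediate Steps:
Q(S, s) = 2*S*s (Q(S, s) = (2*S)*s = 2*S*s)
y(Y, T) = (45 + T)/(-9 + Y)
U(o, K) = o*(45 + o)/(-9 + K) (U(o, K) = ((45 + o)/(-9 + K))*o = o*(45 + o)/(-9 + K))
-(-1074273/605117 - 2454804/Q(986, 724)) + U(-901, 438) = -(-1074273/605117 - 2454804/(2*986*724)) - 901*(45 - 901)/(-9 + 438) = -(-1074273*1/605117 - 2454804/1427728) - 901*(-856)/429 = -(-1074273/605117 - 2454804*1/1427728) - 901*1/429*(-856) = -(-1074273/605117 - 613701/356932) + 771256/429 = -1*(-754803318453/215985621044) + 771256/429 = 754803318453/215985621044 + 771256/429 = 166904016767527601/92657831427876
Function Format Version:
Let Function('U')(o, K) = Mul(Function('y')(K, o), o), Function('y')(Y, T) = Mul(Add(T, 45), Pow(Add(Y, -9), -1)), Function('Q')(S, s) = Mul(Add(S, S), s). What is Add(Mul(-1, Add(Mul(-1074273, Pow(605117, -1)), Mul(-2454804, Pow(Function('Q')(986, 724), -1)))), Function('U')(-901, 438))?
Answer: Rational(166904016767527601, 92657831427876) ≈ 1801.3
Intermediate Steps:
Function('Q')(S, s) = Mul(2, S, s) (Function('Q')(S, s) = Mul(Mul(2, S), s) = Mul(2, S, s))
Function('y')(Y, T) = Mul(Pow(Add(-9, Y), -1), Add(45, T)) (Function('y')(Y, T) = Mul(Add(45, T), Pow(Add(-9, Y), -1)) = Mul(Pow(Add(-9, Y), -1), Add(45, T)))
Function('U')(o, K) = Mul(o, Pow(Add(-9, K), -1), Add(45, o)) (Function('U')(o, K) = Mul(Mul(Pow(Add(-9, K), -1), Add(45, o)), o) = Mul(o, Pow(Add(-9, K), -1), Add(45, o)))
Add(Mul(-1, Add(Mul(-1074273, Pow(605117, -1)), Mul(-2454804, Pow(Function('Q')(986, 724), -1)))), Function('U')(-901, 438)) = Add(Mul(-1, Add(Mul(-1074273, Pow(605117, -1)), Mul(-2454804, Pow(Mul(2, 986, 724), -1)))), Mul(-901, Pow(Add(-9, 438), -1), Add(45, -901))) = Add(Mul(-1, Add(Mul(-1074273, Rational(1, 605117)), Mul(-2454804, Pow(1427728, -1)))), Mul(-901, Pow(429, -1), -856)) = Add(Mul(-1, Add(Rational(-1074273, 605117), Mul(-2454804, Rational(1, 1427728)))), Mul(-901, Rational(1, 429), -856)) = Add(Mul(-1, Add(Rational(-1074273, 605117), Rational(-613701, 356932))), Rational(771256, 429)) = Add(Mul(-1, Rational(-754803318453, 215985621044)), Rational(771256, 429)) = Add(Rational(754803318453, 215985621044), Rational(771256, 429)) = Rational(166904016767527601, 92657831427876)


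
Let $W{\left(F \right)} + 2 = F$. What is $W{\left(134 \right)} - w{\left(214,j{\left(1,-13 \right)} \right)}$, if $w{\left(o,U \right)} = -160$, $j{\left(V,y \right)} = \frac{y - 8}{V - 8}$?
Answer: $292$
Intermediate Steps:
$j{\left(V,y \right)} = \frac{-8 + y}{-8 + V}$
$W{\left(F \right)} = -2 + F$
$W{\left(134 \right)} - w{\left(214,j{\left(1,-13 \right)} \right)} = \left(-2 + 134\right) - -160 = 132 + 160 = 292$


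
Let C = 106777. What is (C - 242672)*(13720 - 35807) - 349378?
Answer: 3001163487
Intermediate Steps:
(C - 242672)*(13720 - 35807) - 349378 = (106777 - 242672)*(13720 - 35807) - 349378 = -135895*(-22087) - 349378 = 3001512865 - 349378 = 3001163487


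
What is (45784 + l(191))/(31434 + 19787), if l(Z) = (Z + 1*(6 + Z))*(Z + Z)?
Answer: 194000/51221 ≈ 3.7875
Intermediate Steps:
l(Z) = 2*Z*(6 + 2*Z) (l(Z) = (Z + (6 + Z))*(2*Z) = (6 + 2*Z)*(2*Z) = 2*Z*(6 + 2*Z))
(45784 + l(191))/(31434 + 19787) = (45784 + 4*191*(3 + 191))/(31434 + 19787) = (45784 + 4*191*194)/51221 = (45784 + 148216)*(1/51221) = 194000*(1/51221) = 194000/51221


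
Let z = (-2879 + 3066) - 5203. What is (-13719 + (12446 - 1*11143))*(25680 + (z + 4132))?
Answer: -307867136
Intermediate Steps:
z = -5016 (z = 187 - 5203 = -5016)
(-13719 + (12446 - 1*11143))*(25680 + (z + 4132)) = (-13719 + (12446 - 1*11143))*(25680 + (-5016 + 4132)) = (-13719 + (12446 - 11143))*(25680 - 884) = (-13719 + 1303)*24796 = -12416*24796 = -307867136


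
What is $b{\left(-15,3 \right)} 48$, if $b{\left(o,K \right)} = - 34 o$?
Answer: $24480$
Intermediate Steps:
$b{\left(-15,3 \right)} 48 = \left(-34\right) \left(-15\right) 48 = 510 \cdot 48 = 24480$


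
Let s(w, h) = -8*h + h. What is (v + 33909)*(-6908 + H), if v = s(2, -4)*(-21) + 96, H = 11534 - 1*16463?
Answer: -395557029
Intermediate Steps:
s(w, h) = -7*h
H = -4929 (H = 11534 - 16463 = -4929)
v = -492 (v = -7*(-4)*(-21) + 96 = 28*(-21) + 96 = -588 + 96 = -492)
(v + 33909)*(-6908 + H) = (-492 + 33909)*(-6908 - 4929) = 33417*(-11837) = -395557029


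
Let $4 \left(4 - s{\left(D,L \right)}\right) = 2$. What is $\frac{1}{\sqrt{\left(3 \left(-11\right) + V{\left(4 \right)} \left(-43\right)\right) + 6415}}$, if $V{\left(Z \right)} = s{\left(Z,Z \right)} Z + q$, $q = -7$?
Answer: $\frac{\sqrt{6081}}{6081} \approx 0.012824$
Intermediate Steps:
$s{\left(D,L \right)} = \frac{7}{2}$ ($s{\left(D,L \right)} = 4 - \frac{1}{2} = \frac{7}{2}$)
$V{\left(Z \right)} = -7 + \frac{7 Z}{2}$ ($V{\left(Z \right)} = \frac{7 Z}{2} - 7 = -7 + \frac{7 Z}{2}$)
$\frac{1}{\sqrt{\left(3 \left(-11\right) + V{\left(4 \right)} \left(-43\right)\right) + 6415}} = \frac{1}{\sqrt{\left(3 \left(-11\right) + \left(-7 + \frac{7}{2} \cdot 4\right) \left(-43\right)\right) + 6415}} = \frac{1}{\sqrt{\left(-33 + \left(-7 + 14\right) \left(-43\right)\right) + 6415}} = \frac{1}{\sqrt{\left(-33 + 7 \left(-43\right)\right) + 6415}} = \frac{1}{\sqrt{\left(-33 - 301\right) + 6415}} = \frac{1}{\sqrt{-334 + 6415}} = \frac{1}{\sqrt{6081}} = \frac{\sqrt{6081}}{6081}$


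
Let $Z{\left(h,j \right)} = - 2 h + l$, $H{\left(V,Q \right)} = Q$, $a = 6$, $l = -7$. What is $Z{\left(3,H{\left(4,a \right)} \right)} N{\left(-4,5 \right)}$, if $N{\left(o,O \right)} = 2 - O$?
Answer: $39$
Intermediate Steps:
$Z{\left(h,j \right)} = -7 - 2 h$ ($Z{\left(h,j \right)} = - 2 h - 7 = -7 - 2 h$)
$Z{\left(3,H{\left(4,a \right)} \right)} N{\left(-4,5 \right)} = \left(-7 - 6\right) \left(2 - 5\right) = \left(-13\right) \left(-3\right) = 39$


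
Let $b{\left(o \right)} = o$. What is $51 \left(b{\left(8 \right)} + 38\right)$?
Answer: $2346$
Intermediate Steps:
$51 \left(b{\left(8 \right)} + 38\right) = 51 \left(8 + 38\right) = 51 \cdot 46 = 2346$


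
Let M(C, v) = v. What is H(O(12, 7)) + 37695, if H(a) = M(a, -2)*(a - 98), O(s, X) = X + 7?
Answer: 37863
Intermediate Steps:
O(s, X) = 7 + X
H(a) = 196 - 2*a (H(a) = -2*(a - 98) = -2*(-98 + a) = 196 - 2*a)
H(O(12, 7)) + 37695 = (196 - 2*(7 + 7)) + 37695 = (196 - 2*14) + 37695 = (196 - 28) + 37695 = 168 + 37695 = 37863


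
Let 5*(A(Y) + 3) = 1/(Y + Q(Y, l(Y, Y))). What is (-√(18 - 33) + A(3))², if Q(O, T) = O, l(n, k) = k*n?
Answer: -5579/900 + 89*I*√15/15 ≈ -6.1989 + 22.98*I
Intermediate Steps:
A(Y) = -3 + 1/(10*Y) (A(Y) = -3 + 1/(5*(Y + Y)) = -3 + 1/(5*((2*Y))) = -3 + (1/(2*Y))/5 = -3 + 1/(10*Y))
(-√(18 - 33) + A(3))² = (-√(18 - 33) + (-3 + (⅒)/3))² = (-√(-15) + (-3 + (⅒)*(⅓)))² = (-I*√15 + (-3 + 1/30))² = (-I*√15 - 89/30)² = (-89/30 - I*√15)²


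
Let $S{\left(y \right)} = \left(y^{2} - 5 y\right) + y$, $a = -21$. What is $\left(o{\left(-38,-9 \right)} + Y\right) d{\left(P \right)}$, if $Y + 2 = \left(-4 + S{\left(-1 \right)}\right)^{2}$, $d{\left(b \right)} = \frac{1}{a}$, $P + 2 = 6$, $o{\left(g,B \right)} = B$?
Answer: $\frac{10}{21} \approx 0.47619$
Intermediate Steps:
$S{\left(y \right)} = y^{2} - 4 y$
$P = 4$ ($P = -2 + 6 = 4$)
$d{\left(b \right)} = - \frac{1}{21}$ ($d{\left(b \right)} = \frac{1}{-21} = - \frac{1}{21}$)
$Y = -1$ ($Y = -2 + \left(-4 - \left(-4 - 1\right)\right)^{2} = -2 + \left(-4 - -5\right)^{2} = -2 + \left(-4 + 5\right)^{2} = -2 + 1^{2} = -2 + 1 = -1$)
$\left(o{\left(-38,-9 \right)} + Y\right) d{\left(P \right)} = \left(-9 - 1\right) \left(- \frac{1}{21}\right) = \left(-10\right) \left(- \frac{1}{21}\right) = \frac{10}{21}$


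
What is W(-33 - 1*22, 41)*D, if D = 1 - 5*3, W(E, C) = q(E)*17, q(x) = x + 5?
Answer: 11900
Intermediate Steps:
q(x) = 5 + x
W(E, C) = 85 + 17*E (W(E, C) = (5 + E)*17 = 85 + 17*E)
D = -14 (D = 1 - 15 = -14)
W(-33 - 1*22, 41)*D = (85 + 17*(-33 - 1*22))*(-14) = (85 + 17*(-33 - 22))*(-14) = (85 + 17*(-55))*(-14) = (85 - 935)*(-14) = -850*(-14) = 11900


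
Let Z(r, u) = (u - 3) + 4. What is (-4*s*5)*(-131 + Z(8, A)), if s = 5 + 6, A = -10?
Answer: 30800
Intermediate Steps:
s = 11
Z(r, u) = 1 + u (Z(r, u) = (-3 + u) + 4 = 1 + u)
(-4*s*5)*(-131 + Z(8, A)) = (-4*11*5)*(-131 + (1 - 10)) = (-44*5)*(-131 - 9) = -220*(-140) = 30800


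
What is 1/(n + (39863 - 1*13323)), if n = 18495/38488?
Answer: 38488/1021490015 ≈ 3.7678e-5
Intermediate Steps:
n = 18495/38488 (n = 18495*(1/38488) = 18495/38488 ≈ 0.48054)
1/(n + (39863 - 1*13323)) = 1/(18495/38488 + (39863 - 1*13323)) = 1/(18495/38488 + (39863 - 13323)) = 1/(18495/38488 + 26540) = 1/(1021490015/38488) = 38488/1021490015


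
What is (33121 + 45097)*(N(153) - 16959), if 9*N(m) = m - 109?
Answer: -11935049966/9 ≈ -1.3261e+9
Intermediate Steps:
N(m) = -109/9 + m/9 (N(m) = (m - 109)/9 = (-109 + m)/9 = -109/9 + m/9)
(33121 + 45097)*(N(153) - 16959) = (33121 + 45097)*((-109/9 + (1/9)*153) - 16959) = 78218*((-109/9 + 17) - 16959) = 78218*(44/9 - 16959) = 78218*(-152587/9) = -11935049966/9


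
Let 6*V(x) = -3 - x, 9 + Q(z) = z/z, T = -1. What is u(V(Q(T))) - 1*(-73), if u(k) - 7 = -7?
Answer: 73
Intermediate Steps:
Q(z) = -8 (Q(z) = -9 + z/z = -9 + 1 = -8)
V(x) = -1/2 - x/6 (V(x) = (-3 - x)/6 = -1/2 - x/6)
u(k) = 0 (u(k) = 7 - 7 = 0)
u(V(Q(T))) - 1*(-73) = 0 - 1*(-73) = 0 + 73 = 73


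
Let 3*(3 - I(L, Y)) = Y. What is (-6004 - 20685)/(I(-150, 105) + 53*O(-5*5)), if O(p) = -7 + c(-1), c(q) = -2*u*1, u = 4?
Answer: 26689/827 ≈ 32.272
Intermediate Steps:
I(L, Y) = 3 - Y/3
c(q) = -8 (c(q) = -2*4*1 = -8*1 = -8)
O(p) = -15 (O(p) = -7 - 8 = -15)
(-6004 - 20685)/(I(-150, 105) + 53*O(-5*5)) = (-6004 - 20685)/((3 - ⅓*105) + 53*(-15)) = -26689/((3 - 35) - 795) = -26689/(-32 - 795) = -26689/(-827) = -26689*(-1/827) = 26689/827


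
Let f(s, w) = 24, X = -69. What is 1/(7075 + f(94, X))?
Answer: 1/7099 ≈ 0.00014086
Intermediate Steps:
1/(7075 + f(94, X)) = 1/(7075 + 24) = 1/7099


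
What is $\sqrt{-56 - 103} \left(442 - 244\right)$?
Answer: $198 i \sqrt{159} \approx 2496.7 i$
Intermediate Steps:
$\sqrt{-56 - 103} \left(442 - 244\right) = \sqrt{-159} \left(442 - 244\right) = i \sqrt{159} \left(442 - 244\right) = i \sqrt{159} \cdot 198 = 198 i \sqrt{159}$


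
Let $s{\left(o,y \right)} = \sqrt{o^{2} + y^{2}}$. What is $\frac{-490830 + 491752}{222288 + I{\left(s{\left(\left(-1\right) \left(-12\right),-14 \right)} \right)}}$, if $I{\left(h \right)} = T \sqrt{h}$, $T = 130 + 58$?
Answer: $\frac{922}{222288 + 188 \sqrt{2} \sqrt[4]{85}} \approx 0.0041328$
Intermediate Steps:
$T = 188$
$I{\left(h \right)} = 188 \sqrt{h}$
$\frac{-490830 + 491752}{222288 + I{\left(s{\left(\left(-1\right) \left(-12\right),-14 \right)} \right)}} = \frac{-490830 + 491752}{222288 + 188 \sqrt{\sqrt{\left(\left(-1\right) \left(-12\right)\right)^{2} + \left(-14\right)^{2}}}} = \frac{922}{222288 + 188 \sqrt{\sqrt{12^{2} + 196}}} = \frac{922}{222288 + 188 \sqrt{\sqrt{144 + 196}}} = \frac{922}{222288 + 188 \sqrt{\sqrt{340}}} = \frac{922}{222288 + 188 \sqrt{2 \sqrt{85}}} = \frac{922}{222288 + 188 \sqrt{2} \sqrt[4]{85}}$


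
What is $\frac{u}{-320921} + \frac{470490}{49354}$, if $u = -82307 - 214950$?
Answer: $\frac{82830471634}{7919367517} \approx 10.459$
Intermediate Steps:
$u = -297257$ ($u = -82307 - 214950 = -297257$)
$\frac{u}{-320921} + \frac{470490}{49354} = - \frac{297257}{-320921} + \frac{470490}{49354} = \left(-297257\right) \left(- \frac{1}{320921}\right) + 470490 \cdot \frac{1}{49354} = \frac{297257}{320921} + \frac{235245}{24677} = \frac{82830471634}{7919367517}$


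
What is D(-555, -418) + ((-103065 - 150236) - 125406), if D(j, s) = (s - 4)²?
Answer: -200623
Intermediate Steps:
D(j, s) = (-4 + s)²
D(-555, -418) + ((-103065 - 150236) - 125406) = (-4 - 418)² + ((-103065 - 150236) - 125406) = (-422)² + (-253301 - 125406) = 178084 - 378707 = -200623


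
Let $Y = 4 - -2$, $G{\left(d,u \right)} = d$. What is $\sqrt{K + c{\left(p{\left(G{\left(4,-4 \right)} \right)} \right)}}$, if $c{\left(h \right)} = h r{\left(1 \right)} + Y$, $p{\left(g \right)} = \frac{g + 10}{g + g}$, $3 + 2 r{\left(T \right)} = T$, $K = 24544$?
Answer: $\frac{\sqrt{98193}}{2} \approx 156.68$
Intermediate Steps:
$r{\left(T \right)} = - \frac{3}{2} + \frac{T}{2}$
$Y = 6$ ($Y = 4 + 2 = 6$)
$p{\left(g \right)} = \frac{10 + g}{2 g}$
$c{\left(h \right)} = 6 - h$ ($c{\left(h \right)} = h \left(- \frac{3}{2} + \frac{1}{2} \cdot 1\right) + 6 = h \left(- \frac{3}{2} + \frac{1}{2}\right) + 6 = h \left(-1\right) + 6 = - h + 6 = 6 - h$)
$\sqrt{K + c{\left(p{\left(G{\left(4,-4 \right)} \right)} \right)}} = \sqrt{24544 + \left(6 - \frac{10 + 4}{2 \cdot 4}\right)} = \sqrt{24544 + \left(6 - \frac{1}{2} \cdot \frac{1}{4} \cdot 14\right)} = \sqrt{24544 + \left(6 - \frac{7}{4}\right)} = \sqrt{24544 + \frac{17}{4}} = \sqrt{\frac{98193}{4}} = \frac{\sqrt{98193}}{2}$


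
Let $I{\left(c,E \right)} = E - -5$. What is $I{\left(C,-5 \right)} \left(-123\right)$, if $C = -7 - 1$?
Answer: $0$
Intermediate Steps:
$C = -8$
$I{\left(c,E \right)} = 5 + E$ ($I{\left(c,E \right)} = E + 5 = 5 + E$)
$I{\left(C,-5 \right)} \left(-123\right) = \left(5 - 5\right) \left(-123\right) = 0 \left(-123\right) = 0$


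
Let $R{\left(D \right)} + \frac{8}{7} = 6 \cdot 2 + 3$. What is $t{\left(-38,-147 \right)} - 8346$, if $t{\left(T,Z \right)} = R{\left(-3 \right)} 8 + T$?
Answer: $- \frac{57912}{7} \approx -8273.1$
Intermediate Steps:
$R{\left(D \right)} = \frac{97}{7}$ ($R{\left(D \right)} = - \frac{8}{7} + \left(6 \cdot 2 + 3\right) = - \frac{8}{7} + \left(12 + 3\right) = - \frac{8}{7} + 15 = \frac{97}{7}$)
$t{\left(T,Z \right)} = \frac{776}{7} + T$ ($t{\left(T,Z \right)} = \frac{97}{7} \cdot 8 + T = \frac{776}{7} + T$)
$t{\left(-38,-147 \right)} - 8346 = \left(\frac{776}{7} - 38\right) - 8346 = \frac{510}{7} - 8346 = - \frac{57912}{7}$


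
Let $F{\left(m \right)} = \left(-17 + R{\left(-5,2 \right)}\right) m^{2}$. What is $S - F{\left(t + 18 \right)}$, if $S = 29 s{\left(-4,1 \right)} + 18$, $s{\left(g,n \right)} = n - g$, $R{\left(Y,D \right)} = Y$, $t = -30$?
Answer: $3331$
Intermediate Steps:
$F{\left(m \right)} = - 22 m^{2}$ ($F{\left(m \right)} = \left(-17 - 5\right) m^{2} = - 22 m^{2}$)
$S = 163$ ($S = 29 \left(1 - -4\right) + 18 = 29 \left(1 + 4\right) + 18 = 29 \cdot 5 + 18 = 145 + 18 = 163$)
$S - F{\left(t + 18 \right)} = 163 - - 22 \left(-30 + 18\right)^{2} = 163 - - 22 \left(-12\right)^{2} = 163 - \left(-22\right) 144 = 163 - -3168 = 163 + 3168 = 3331$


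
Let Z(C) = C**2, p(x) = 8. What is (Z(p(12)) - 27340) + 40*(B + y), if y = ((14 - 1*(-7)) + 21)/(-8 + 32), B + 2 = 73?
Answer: -24366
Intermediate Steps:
B = 71 (B = -2 + 73 = 71)
y = 7/4 (y = ((14 + 7) + 21)/24 = (21 + 21)*(1/24) = 42*(1/24) = 7/4 ≈ 1.7500)
(Z(p(12)) - 27340) + 40*(B + y) = (8**2 - 27340) + 40*(71 + 7/4) = (64 - 27340) + 40*(291/4) = -27276 + 2910 = -24366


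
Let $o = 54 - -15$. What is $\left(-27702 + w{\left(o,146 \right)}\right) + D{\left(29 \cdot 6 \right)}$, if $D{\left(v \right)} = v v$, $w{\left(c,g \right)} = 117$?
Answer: $2691$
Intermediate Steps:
$o = 69$ ($o = 54 + 15 = 69$)
$D{\left(v \right)} = v^{2}$
$\left(-27702 + w{\left(o,146 \right)}\right) + D{\left(29 \cdot 6 \right)} = \left(-27702 + 117\right) + \left(29 \cdot 6\right)^{2} = -27585 + 174^{2} = -27585 + 30276 = 2691$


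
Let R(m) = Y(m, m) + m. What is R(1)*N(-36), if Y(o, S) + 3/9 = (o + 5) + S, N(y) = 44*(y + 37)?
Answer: 1012/3 ≈ 337.33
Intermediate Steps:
N(y) = 1628 + 44*y (N(y) = 44*(37 + y) = 1628 + 44*y)
Y(o, S) = 14/3 + S + o (Y(o, S) = -⅓ + ((o + 5) + S) = -⅓ + ((5 + o) + S) = -⅓ + (5 + S + o) = 14/3 + S + o)
R(m) = 14/3 + 3*m (R(m) = (14/3 + m + m) + m = (14/3 + 2*m) + m = 14/3 + 3*m)
R(1)*N(-36) = (14/3 + 3*1)*(1628 + 44*(-36)) = (14/3 + 3)*(1628 - 1584) = (23/3)*44 = 1012/3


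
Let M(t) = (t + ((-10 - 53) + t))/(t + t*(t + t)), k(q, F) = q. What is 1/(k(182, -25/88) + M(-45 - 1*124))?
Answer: 56953/10365045 ≈ 0.0054947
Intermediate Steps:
M(t) = (-63 + 2*t)/(t + 2*t**2) (M(t) = (t + (-63 + t))/(t + t*(2*t)) = (-63 + 2*t)/(t + 2*t**2))
1/(k(182, -25/88) + M(-45 - 1*124)) = 1/(182 + (-63 + 2*(-45 - 1*124))/((-45 - 1*124)*(1 + 2*(-45 - 1*124)))) = 1/(182 + (-63 + 2*(-45 - 124))/((-45 - 124)*(1 + 2*(-45 - 124)))) = 1/(182 + (-63 + 2*(-169))/((-169)*(1 + 2*(-169)))) = 1/(182 - (-63 - 338)/(169*(1 - 338))) = 1/(182 - 1/169*(-401)/(-337)) = 1/(182 - 1/169*(-1/337)*(-401)) = 1/(182 - 401/56953) = 1/(10365045/56953) = 56953/10365045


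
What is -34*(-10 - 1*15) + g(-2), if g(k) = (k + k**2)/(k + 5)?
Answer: 2552/3 ≈ 850.67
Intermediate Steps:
g(k) = (k + k**2)/(5 + k)
-34*(-10 - 1*15) + g(-2) = -34*(-10 - 1*15) - 2*(1 - 2)/(5 - 2) = -34*(-10 - 15) - 2*(-1)/3 = -34*(-25) - 2*1/3*(-1) = 850 + 2/3 = 2552/3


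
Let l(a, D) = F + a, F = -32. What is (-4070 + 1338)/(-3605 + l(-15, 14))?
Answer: 683/913 ≈ 0.74808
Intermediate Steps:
l(a, D) = -32 + a
(-4070 + 1338)/(-3605 + l(-15, 14)) = (-4070 + 1338)/(-3605 + (-32 - 15)) = -2732/(-3605 - 47) = -2732/(-3652) = -2732*(-1/3652) = 683/913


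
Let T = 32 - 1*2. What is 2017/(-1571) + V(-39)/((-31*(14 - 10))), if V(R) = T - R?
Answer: -358507/194804 ≈ -1.8403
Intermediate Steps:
T = 30 (T = 32 - 2 = 30)
V(R) = 30 - R
2017/(-1571) + V(-39)/((-31*(14 - 10))) = 2017/(-1571) + (30 - 1*(-39))/((-31*(14 - 10))) = 2017*(-1/1571) + (30 + 39)/((-31*4)) = -2017/1571 + 69/(-124) = -2017/1571 + 69*(-1/124) = -2017/1571 - 69/124 = -358507/194804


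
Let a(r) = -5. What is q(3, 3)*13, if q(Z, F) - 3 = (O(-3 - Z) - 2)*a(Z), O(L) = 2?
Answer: 39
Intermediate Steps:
q(Z, F) = 3 (q(Z, F) = 3 + (2 - 2)*(-5) = 3 + 0*(-5) = 3 + 0 = 3)
q(3, 3)*13 = 3*13 = 39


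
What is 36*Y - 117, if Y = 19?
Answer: 567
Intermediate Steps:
36*Y - 117 = 36*19 - 117 = 684 - 117 = 567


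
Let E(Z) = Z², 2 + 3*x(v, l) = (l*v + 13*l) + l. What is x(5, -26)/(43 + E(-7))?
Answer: -124/69 ≈ -1.7971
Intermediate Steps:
x(v, l) = -⅔ + 14*l/3 + l*v/3 (x(v, l) = -⅔ + ((l*v + 13*l) + l)/3 = -⅔ + ((13*l + l*v) + l)/3 = -⅔ + (14*l + l*v)/3 = -⅔ + (14*l/3 + l*v/3) = -⅔ + 14*l/3 + l*v/3)
x(5, -26)/(43 + E(-7)) = (-⅔ + (14/3)*(-26) + (⅓)*(-26)*5)/(43 + (-7)²) = (-⅔ - 364/3 - 130/3)/(43 + 49) = -496/3/92 = (1/92)*(-496/3) = -124/69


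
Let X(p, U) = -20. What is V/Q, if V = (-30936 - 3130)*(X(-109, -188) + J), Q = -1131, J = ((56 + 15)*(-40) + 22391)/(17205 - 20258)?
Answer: -2746094326/3452943 ≈ -795.29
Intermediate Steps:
J = -19551/3053 (J = (71*(-40) + 22391)/(-3053) = (-2840 + 22391)*(-1/3053) = 19551*(-1/3053) = -19551/3053 ≈ -6.4039)
V = 2746094326/3053 (V = (-30936 - 3130)*(-20 - 19551/3053) = -34066*(-80611/3053) = 2746094326/3053 ≈ 8.9947e+5)
V/Q = (2746094326/3053)/(-1131) = (2746094326/3053)*(-1/1131) = -2746094326/3452943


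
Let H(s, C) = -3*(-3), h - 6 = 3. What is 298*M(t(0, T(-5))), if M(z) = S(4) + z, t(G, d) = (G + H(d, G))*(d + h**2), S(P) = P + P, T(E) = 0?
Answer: 219626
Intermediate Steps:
h = 9 (h = 6 + 3 = 9)
S(P) = 2*P
H(s, C) = 9
t(G, d) = (9 + G)*(81 + d) (t(G, d) = (G + 9)*(d + 9**2) = (9 + G)*(d + 81) = (9 + G)*(81 + d))
M(z) = 8 + z (M(z) = 2*4 + z = 8 + z)
298*M(t(0, T(-5))) = 298*(8 + (729 + 9*0 + 81*0 + 0*0)) = 298*(8 + (729 + 0 + 0 + 0)) = 298*(8 + 729) = 298*737 = 219626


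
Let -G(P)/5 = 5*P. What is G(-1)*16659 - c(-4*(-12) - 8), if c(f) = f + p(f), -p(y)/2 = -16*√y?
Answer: 416435 - 64*√10 ≈ 4.1623e+5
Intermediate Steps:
p(y) = 32*√y (p(y) = -(-32)*√y = 32*√y)
G(P) = -25*P
c(f) = f + 32*√f
G(-1)*16659 - c(-4*(-12) - 8) = -25*(-1)*16659 - ((-4*(-12) - 8) + 32*√(-4*(-12) - 8)) = 25*16659 - ((48 - 8) + 32*√(48 - 8)) = 416475 - (40 + 32*√40) = 416475 - (40 + 32*(2*√10)) = 416475 - (40 + 64*√10) = 416475 + (-40 - 64*√10) = 416435 - 64*√10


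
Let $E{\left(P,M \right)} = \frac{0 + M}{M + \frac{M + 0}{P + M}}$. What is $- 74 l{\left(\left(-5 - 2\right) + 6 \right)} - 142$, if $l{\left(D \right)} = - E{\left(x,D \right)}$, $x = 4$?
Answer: $- \frac{173}{2} \approx -86.5$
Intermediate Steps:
$E{\left(P,M \right)} = \frac{M}{M + \frac{M}{M + P}}$
$l{\left(D \right)} = - \frac{4 + D}{5 + D}$ ($l{\left(D \right)} = - \frac{D + 4}{1 + D + 4} = - \frac{4 + D}{5 + D}$)
$- 74 l{\left(\left(-5 - 2\right) + 6 \right)} - 142 = - 74 \frac{-4 - \left(\left(-5 - 2\right) + 6\right)}{5 + \left(\left(-5 - 2\right) + 6\right)} - 142 = - 74 \frac{-4 - \left(-7 + 6\right)}{5 + \left(-7 + 6\right)} - 142 = - 74 \frac{-4 - -1}{5 - 1} - 142 = - 74 \frac{-4 + 1}{4} - 142 = - 74 \cdot \frac{1}{4} \left(-3\right) - 142 = \left(-74\right) \left(- \frac{3}{4}\right) - 142 = \frac{111}{2} - 142 = - \frac{173}{2}$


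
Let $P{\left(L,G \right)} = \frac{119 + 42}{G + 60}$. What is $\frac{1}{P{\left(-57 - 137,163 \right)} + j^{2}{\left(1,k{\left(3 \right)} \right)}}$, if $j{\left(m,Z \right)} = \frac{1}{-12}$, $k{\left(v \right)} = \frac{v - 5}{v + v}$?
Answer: $\frac{32112}{23407} \approx 1.3719$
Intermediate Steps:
$k{\left(v \right)} = \frac{-5 + v}{2 v}$
$j{\left(m,Z \right)} = - \frac{1}{12}$
$P{\left(L,G \right)} = \frac{161}{60 + G}$
$\frac{1}{P{\left(-57 - 137,163 \right)} + j^{2}{\left(1,k{\left(3 \right)} \right)}} = \frac{1}{\frac{161}{60 + 163} + \left(- \frac{1}{12}\right)^{2}} = \frac{1}{\frac{161}{223} + \frac{1}{144}} = \frac{1}{\frac{23407}{32112}} = \frac{32112}{23407}$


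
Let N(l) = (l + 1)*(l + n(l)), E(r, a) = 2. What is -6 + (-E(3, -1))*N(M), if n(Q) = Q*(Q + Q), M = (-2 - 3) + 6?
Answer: -18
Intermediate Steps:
M = 1 (M = -5 + 6 = 1)
n(Q) = 2*Q² (n(Q) = Q*(2*Q) = 2*Q²)
N(l) = (1 + l)*(l + 2*l²) (N(l) = (l + 1)*(l + 2*l²) = (1 + l)*(l + 2*l²))
-6 + (-E(3, -1))*N(M) = -6 + (-1*2)*(1*(1 + 2*1² + 3*1)) = -6 - 2*(1 + 2*1 + 3) = -6 - 2*(1 + 2 + 3) = -6 - 2*6 = -6 - 12 = -18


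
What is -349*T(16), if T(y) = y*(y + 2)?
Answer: -100512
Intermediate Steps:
T(y) = y*(2 + y)
-349*T(16) = -5584*(2 + 16) = -5584*18 = -349*288 = -100512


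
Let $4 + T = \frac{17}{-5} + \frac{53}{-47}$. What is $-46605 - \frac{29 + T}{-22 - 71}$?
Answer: $- \frac{1018547464}{21855} \approx -46605.0$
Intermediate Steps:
$T = - \frac{2004}{235}$ ($T = -4 + \left(\frac{17}{-5} + \frac{53}{-47}\right) = -4 + \left(17 \left(- \frac{1}{5}\right) + 53 \left(- \frac{1}{47}\right)\right) = -4 - \frac{1064}{235} = - \frac{2004}{235} \approx -8.5277$)
$-46605 - \frac{29 + T}{-22 - 71} = -46605 - \frac{29 - \frac{2004}{235}}{-22 - 71} = -46605 - \frac{1}{-93} \cdot \frac{4811}{235} = -46605 - \left(- \frac{1}{93}\right) \frac{4811}{235} = -46605 - - \frac{4811}{21855} = -46605 + \frac{4811}{21855} = - \frac{1018547464}{21855}$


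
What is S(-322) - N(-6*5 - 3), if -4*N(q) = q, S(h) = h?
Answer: -1321/4 ≈ -330.25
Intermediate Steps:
N(q) = -q/4
S(-322) - N(-6*5 - 3) = -322 - (-1)*(-6*5 - 3)/4 = -322 - (-1)*(-30 - 3)/4 = -322 - (-1)*(-33)/4 = -322 - 1*33/4 = -322 - 33/4 = -1321/4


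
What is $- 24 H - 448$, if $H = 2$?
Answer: $-496$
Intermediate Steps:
$- 24 H - 448 = \left(-24\right) 2 - 448 = -48 - 448 = -496$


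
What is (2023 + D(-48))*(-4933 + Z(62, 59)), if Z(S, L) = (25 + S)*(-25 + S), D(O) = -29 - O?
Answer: -3499988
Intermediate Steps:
Z(S, L) = (-25 + S)*(25 + S)
(2023 + D(-48))*(-4933 + Z(62, 59)) = (2023 + (-29 - 1*(-48)))*(-4933 + (-625 + 62²)) = (2023 + (-29 + 48))*(-4933 + (-625 + 3844)) = (2023 + 19)*(-4933 + 3219) = 2042*(-1714) = -3499988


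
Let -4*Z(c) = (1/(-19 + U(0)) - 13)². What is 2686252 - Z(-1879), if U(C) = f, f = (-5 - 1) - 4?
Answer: 2259173653/841 ≈ 2.6863e+6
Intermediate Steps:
f = -10 (f = -6 - 4 = -10)
U(C) = -10
Z(c) = -35721/841 (Z(c) = -(1/(-19 - 10) - 13)²/4 = -(1/(-29) - 13)²/4 = -(-1/29 - 13)²/4 = -(-378/29)²/4 = -¼*142884/841 = -35721/841)
2686252 - Z(-1879) = 2686252 - 1*(-35721/841) = 2686252 + 35721/841 = 2259173653/841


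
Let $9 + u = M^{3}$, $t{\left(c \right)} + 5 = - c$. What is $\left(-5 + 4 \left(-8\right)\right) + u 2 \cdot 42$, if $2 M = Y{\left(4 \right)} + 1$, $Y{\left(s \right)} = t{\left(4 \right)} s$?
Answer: $- \frac{901961}{2} \approx -4.5098 \cdot 10^{5}$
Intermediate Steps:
$t{\left(c \right)} = -5 - c$
$Y{\left(s \right)} = - 9 s$ ($Y{\left(s \right)} = \left(-5 - 4\right) s = - 9 s$)
$M = - \frac{35}{2}$ ($M = \frac{\left(-9\right) 4 + 1}{2} = \frac{-36 + 1}{2} = \frac{1}{2} \left(-35\right) = - \frac{35}{2} \approx -17.5$)
$u = - \frac{42947}{8}$ ($u = -9 + \left(- \frac{35}{2}\right)^{3} = -9 - \frac{42875}{8} = - \frac{42947}{8} \approx -5368.4$)
$\left(-5 + 4 \left(-8\right)\right) + u 2 \cdot 42 = \left(-5 + 4 \left(-8\right)\right) - \frac{42947 \cdot 2 \cdot 42}{8} = \left(-5 - 32\right) - \frac{901887}{2} = -37 - \frac{901887}{2} = - \frac{901961}{2}$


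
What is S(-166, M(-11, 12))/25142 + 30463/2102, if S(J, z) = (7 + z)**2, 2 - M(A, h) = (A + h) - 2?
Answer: 383055473/26424242 ≈ 14.496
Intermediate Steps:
M(A, h) = 4 - A - h (M(A, h) = 2 - ((A + h) - 2) = 2 - (-2 + A + h) = 2 + (2 - A - h) = 4 - A - h)
S(-166, M(-11, 12))/25142 + 30463/2102 = (7 + (4 - 1*(-11) - 1*12))**2/25142 + 30463/2102 = (7 + (4 + 11 - 12))**2*(1/25142) + 30463*(1/2102) = (7 + 3)**2*(1/25142) + 30463/2102 = 10**2*(1/25142) + 30463/2102 = 100*(1/25142) + 30463/2102 = 50/12571 + 30463/2102 = 383055473/26424242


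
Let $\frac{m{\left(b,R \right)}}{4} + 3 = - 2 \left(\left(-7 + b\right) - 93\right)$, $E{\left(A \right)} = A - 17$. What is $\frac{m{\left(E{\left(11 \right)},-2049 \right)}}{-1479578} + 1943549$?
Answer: $\frac{1437816170743}{739789} \approx 1.9435 \cdot 10^{6}$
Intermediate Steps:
$E{\left(A \right)} = -17 + A$
$m{\left(b,R \right)} = 788 - 8 b$ ($m{\left(b,R \right)} = -12 + 4 \left(- 2 \left(\left(-7 + b\right) - 93\right)\right) = -12 + 4 \left(- 2 \left(-100 + b\right)\right) = -12 + 4 \left(200 - 2 b\right) = -12 - \left(-800 + 8 b\right) = 788 - 8 b$)
$\frac{m{\left(E{\left(11 \right)},-2049 \right)}}{-1479578} + 1943549 = \frac{788 - 8 \left(-17 + 11\right)}{-1479578} + 1943549 = \left(788 - -48\right) \left(- \frac{1}{1479578}\right) + 1943549 = \left(788 + 48\right) \left(- \frac{1}{1479578}\right) + 1943549 = 836 \left(- \frac{1}{1479578}\right) + 1943549 = - \frac{418}{739789} + 1943549 = \frac{1437816170743}{739789}$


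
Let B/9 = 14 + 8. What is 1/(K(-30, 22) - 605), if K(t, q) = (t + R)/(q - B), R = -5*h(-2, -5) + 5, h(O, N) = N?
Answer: -1/605 ≈ -0.0016529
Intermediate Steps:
B = 198 (B = 9*(14 + 8) = 9*22 = 198)
R = 30 (R = -5*(-5) + 5 = 25 + 5 = 30)
K(t, q) = (30 + t)/(-198 + q) (K(t, q) = (t + 30)/(q - 1*198) = (30 + t)/(q - 198) = (30 + t)/(-198 + q))
1/(K(-30, 22) - 605) = 1/((30 - 30)/(-198 + 22) - 605) = 1/(0/(-176) - 605) = 1/(-1/176*0 - 605) = 1/(0 - 605) = 1/(-605) = -1/605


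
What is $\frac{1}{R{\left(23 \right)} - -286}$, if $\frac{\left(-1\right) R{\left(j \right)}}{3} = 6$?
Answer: $\frac{1}{268} \approx 0.0037313$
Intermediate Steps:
$R{\left(j \right)} = -18$ ($R{\left(j \right)} = \left(-3\right) 6 = -18$)
$\frac{1}{R{\left(23 \right)} - -286} = \frac{1}{-18 - -286} = \frac{1}{-18 + 286} = \frac{1}{268}$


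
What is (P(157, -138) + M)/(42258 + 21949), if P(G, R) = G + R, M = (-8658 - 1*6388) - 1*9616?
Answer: -24643/64207 ≈ -0.38381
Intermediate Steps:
M = -24662 (M = (-8658 - 6388) - 9616 = -15046 - 9616 = -24662)
(P(157, -138) + M)/(42258 + 21949) = ((157 - 138) - 24662)/(42258 + 21949) = (19 - 24662)/64207 = -24643*1/64207 = -24643/64207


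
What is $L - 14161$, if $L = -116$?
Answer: $-14277$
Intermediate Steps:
$L - 14161 = -116 - 14161 = -14277$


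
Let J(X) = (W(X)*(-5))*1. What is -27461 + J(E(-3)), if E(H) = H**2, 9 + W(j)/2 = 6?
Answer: -27431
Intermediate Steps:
W(j) = -6 (W(j) = -18 + 2*6 = -18 + 12 = -6)
J(X) = 30 (J(X) = -6*(-5)*1 = 30*1 = 30)
-27461 + J(E(-3)) = -27461 + 30 = -27431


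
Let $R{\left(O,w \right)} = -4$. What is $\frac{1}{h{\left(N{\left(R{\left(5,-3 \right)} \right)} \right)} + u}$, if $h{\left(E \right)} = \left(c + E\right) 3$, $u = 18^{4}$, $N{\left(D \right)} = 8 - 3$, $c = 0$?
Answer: $\frac{1}{104991} \approx 9.5246 \cdot 10^{-6}$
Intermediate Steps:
$N{\left(D \right)} = 5$
$u = 104976$
$h{\left(E \right)} = 3 E$ ($h{\left(E \right)} = \left(0 + E\right) 3 = E 3 = 3 E$)
$\frac{1}{h{\left(N{\left(R{\left(5,-3 \right)} \right)} \right)} + u} = \frac{1}{3 \cdot 5 + 104976} = \frac{1}{15 + 104976} = \frac{1}{104991}$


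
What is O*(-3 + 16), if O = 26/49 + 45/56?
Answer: 6799/392 ≈ 17.344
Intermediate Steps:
O = 523/392 (O = 26*(1/49) + 45*(1/56) = 26/49 + 45/56 = 523/392 ≈ 1.3342)
O*(-3 + 16) = 523*(-3 + 16)/392 = (523/392)*13 = 6799/392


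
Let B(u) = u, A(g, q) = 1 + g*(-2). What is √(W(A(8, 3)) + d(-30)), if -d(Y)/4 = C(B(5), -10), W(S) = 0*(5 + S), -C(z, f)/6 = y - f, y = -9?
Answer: 2*√6 ≈ 4.8990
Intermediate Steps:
A(g, q) = 1 - 2*g
C(z, f) = 54 + 6*f (C(z, f) = -6*(-9 - f) = 54 + 6*f)
W(S) = 0
d(Y) = 24 (d(Y) = -4*(54 + 6*(-10)) = -4*(54 - 60) = -4*(-6) = 24)
√(W(A(8, 3)) + d(-30)) = √(0 + 24) = √24 = 2*√6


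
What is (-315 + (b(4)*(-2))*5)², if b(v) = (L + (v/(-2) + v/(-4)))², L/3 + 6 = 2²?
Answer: 1265625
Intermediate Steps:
L = -6 (L = -18 + 3*2² = -18 + 3*4 = -18 + 12 = -6)
b(v) = (-6 - 3*v/4)² (b(v) = (-6 + (v/(-2) + v/(-4)))² = (-6 + (v*(-½) + v*(-¼)))² = (-6 + (-v/2 - v/4))² = (-6 - 3*v/4)²)
(-315 + (b(4)*(-2))*5)² = (-315 + ((9*(8 + 4)²/16)*(-2))*5)² = (-315 + (((9/16)*12²)*(-2))*5)² = (-315 + (((9/16)*144)*(-2))*5)² = (-315 + (81*(-2))*5)² = (-315 - 162*5)² = (-315 - 810)² = (-1125)² = 1265625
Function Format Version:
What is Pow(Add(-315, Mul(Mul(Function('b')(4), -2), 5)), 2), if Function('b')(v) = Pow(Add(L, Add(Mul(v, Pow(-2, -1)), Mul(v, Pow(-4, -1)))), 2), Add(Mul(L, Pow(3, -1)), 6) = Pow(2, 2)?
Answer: 1265625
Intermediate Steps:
L = -6 (L = Add(-18, Mul(3, Pow(2, 2))) = Add(-18, Mul(3, 4)) = Add(-18, 12) = -6)
Function('b')(v) = Pow(Add(-6, Mul(Rational(-3, 4), v)), 2) (Function('b')(v) = Pow(Add(-6, Add(Mul(v, Pow(-2, -1)), Mul(v, Pow(-4, -1)))), 2) = Pow(Add(-6, Add(Mul(v, Rational(-1, 2)), Mul(v, Rational(-1, 4)))), 2) = Pow(Add(-6, Add(Mul(Rational(-1, 2), v), Mul(Rational(-1, 4), v))), 2) = Pow(Add(-6, Mul(Rational(-3, 4), v)), 2))
Pow(Add(-315, Mul(Mul(Function('b')(4), -2), 5)), 2) = Pow(Add(-315, Mul(Mul(Mul(Rational(9, 16), Pow(Add(8, 4), 2)), -2), 5)), 2) = Pow(Add(-315, Mul(Mul(Mul(Rational(9, 16), Pow(12, 2)), -2), 5)), 2) = Pow(Add(-315, Mul(Mul(Mul(Rational(9, 16), 144), -2), 5)), 2) = Pow(Add(-315, Mul(Mul(81, -2), 5)), 2) = Pow(Add(-315, Mul(-162, 5)), 2) = Pow(Add(-315, -810), 2) = Pow(-1125, 2) = 1265625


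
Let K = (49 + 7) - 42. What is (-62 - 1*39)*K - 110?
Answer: -1524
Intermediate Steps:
K = 14 (K = 56 - 42 = 14)
(-62 - 1*39)*K - 110 = (-62 - 1*39)*14 - 110 = (-62 - 39)*14 - 110 = -101*14 - 110 = -1414 - 110 = -1524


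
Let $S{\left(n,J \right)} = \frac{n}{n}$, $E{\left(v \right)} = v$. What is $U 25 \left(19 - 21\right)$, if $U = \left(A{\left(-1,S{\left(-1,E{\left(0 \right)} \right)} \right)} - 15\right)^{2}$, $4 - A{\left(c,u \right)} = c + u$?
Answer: $-6050$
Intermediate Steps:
$S{\left(n,J \right)} = 1$
$A{\left(c,u \right)} = 4 - c - u$ ($A{\left(c,u \right)} = 4 - \left(c + u\right) = 4 - c - u$)
$U = 121$ ($U = \left(\left(4 - -1 - 1\right) - 15\right)^{2} = \left(\left(4 + 1 - 1\right) - 15\right)^{2} = \left(4 - 15\right)^{2} = \left(-11\right)^{2} = 121$)
$U 25 \left(19 - 21\right) = 121 \cdot 25 \left(19 - 21\right) = 121 \cdot 25 \left(-2\right) = 121 \left(-50\right) = -6050$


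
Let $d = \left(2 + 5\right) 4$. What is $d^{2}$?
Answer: $784$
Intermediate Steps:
$d = 28$ ($d = 7 \cdot 4 = 28$)
$d^{2} = 28^{2} = 784$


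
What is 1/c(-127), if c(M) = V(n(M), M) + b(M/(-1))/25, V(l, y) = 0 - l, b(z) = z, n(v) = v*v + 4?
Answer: -25/403198 ≈ -6.2004e-5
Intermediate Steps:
n(v) = 4 + v**2 (n(v) = v**2 + 4 = 4 + v**2)
V(l, y) = -l
c(M) = -4 - M**2 - M/25 (c(M) = -(4 + M**2) + (M/(-1))/25 = (-4 - M**2) + (M*(-1))*(1/25) = (-4 - M**2) - M*(1/25) = (-4 - M**2) - M/25 = -4 - M**2 - M/25)
1/c(-127) = 1/(-4 - 1*(-127)**2 - 1/25*(-127)) = 1/(-4 - 1*16129 + 127/25) = 1/(-4 - 16129 + 127/25) = 1/(-403198/25) = -25/403198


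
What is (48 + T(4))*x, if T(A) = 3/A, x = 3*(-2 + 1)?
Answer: -585/4 ≈ -146.25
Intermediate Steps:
x = -3 (x = 3*(-1) = -3)
(48 + T(4))*x = (48 + 3/4)*(-3) = (195/4)*(-3) = -585/4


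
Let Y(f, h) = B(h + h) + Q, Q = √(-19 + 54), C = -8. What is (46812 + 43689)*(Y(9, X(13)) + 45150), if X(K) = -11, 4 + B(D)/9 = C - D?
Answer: 4094265240 + 90501*√35 ≈ 4.0948e+9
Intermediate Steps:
Q = √35 ≈ 5.9161
B(D) = -108 - 9*D (B(D) = -36 + 9*(-8 - D) = -36 + (-72 - 9*D) = -108 - 9*D)
Y(f, h) = -108 + √35 - 18*h (Y(f, h) = (-108 - 9*(h + h)) + √35 = (-108 - 18*h) + √35 = -108 + √35 - 18*h)
(46812 + 43689)*(Y(9, X(13)) + 45150) = (46812 + 43689)*((-108 + √35 - 18*(-11)) + 45150) = 90501*((-108 + √35 + 198) + 45150) = 90501*((90 + √35) + 45150) = 90501*(45240 + √35) = 4094265240 + 90501*√35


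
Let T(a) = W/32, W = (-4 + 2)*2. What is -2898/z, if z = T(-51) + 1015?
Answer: -1008/353 ≈ -2.8555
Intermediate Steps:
W = -4 (W = -2*2 = -4)
T(a) = -1/8 (T(a) = -4/32 = -4*1/32 = -1/8)
z = 8119/8 (z = -1/8 + 1015 = 8119/8 ≈ 1014.9)
-2898/z = -2898/8119/8 = -2898*8/8119 = -1008/353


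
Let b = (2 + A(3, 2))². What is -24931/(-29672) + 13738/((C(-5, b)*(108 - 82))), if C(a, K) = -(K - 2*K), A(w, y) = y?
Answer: 26125327/771472 ≈ 33.864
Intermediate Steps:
b = 16 (b = (2 + 2)² = 4² = 16)
C(a, K) = K (C(a, K) = -(-1)*K = K)
-24931/(-29672) + 13738/((C(-5, b)*(108 - 82))) = -24931/(-29672) + 13738/((16*(108 - 82))) = -24931*(-1/29672) + 13738/((16*26)) = 24931/29672 + 13738/416 = 24931/29672 + 13738*(1/416) = 24931/29672 + 6869/208 = 26125327/771472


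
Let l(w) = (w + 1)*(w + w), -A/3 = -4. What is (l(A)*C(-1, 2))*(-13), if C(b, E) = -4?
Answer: 16224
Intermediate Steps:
A = 12 (A = -3*(-4) = 12)
l(w) = 2*w*(1 + w) (l(w) = (1 + w)*(2*w) = 2*w*(1 + w))
(l(A)*C(-1, 2))*(-13) = ((2*12*(1 + 12))*(-4))*(-13) = ((2*12*13)*(-4))*(-13) = (312*(-4))*(-13) = -1248*(-13) = 16224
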